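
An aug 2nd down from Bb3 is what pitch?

Abb3

Two letter names down from B: A.
An augmented second spans 3 semitones, so from Bb3 the target pitch is Abb3.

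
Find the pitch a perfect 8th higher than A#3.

A#4

For an octave the letter name doesn't change: still A, an octave up.
A perfect octave is 12 semitones; 12 semitones up from A#3 gives A#4.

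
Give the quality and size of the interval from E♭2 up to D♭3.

E to D spans seven letter names (E-F-G-A-B-C-D): a seventh.
Eb2 to Db3 is 10 semitones, a half step short of the major seventh (11), so this is minor.

m7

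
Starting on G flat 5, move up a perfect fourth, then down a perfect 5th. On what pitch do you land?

F flat 5

Gb5 up a perfect fourth → Cb6 (5 semitones).
Cb6 down a perfect fifth → Fb5 (7 semitones).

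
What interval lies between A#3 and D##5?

augmented 11th

A to D spans four letter names (A-B-C-D), plus an octave: an eleventh.
A#3 to D##5 spans 18 semitones — one semitone wider than the perfect eleventh (17) — giving an augmented eleventh.
(Equivalently, a compound augmented fourth: an augmented fourth plus an octave.)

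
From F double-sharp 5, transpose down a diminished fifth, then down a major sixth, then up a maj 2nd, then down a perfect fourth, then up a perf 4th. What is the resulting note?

E double-sharp 4

A diminished fifth down from F##5 is B##4.
A major sixth down from B##4 is D##4.
D##4 up a major second → E##4 (2 semitones).
Down a perfect fourth from E##4: B##3 (5 semitones down).
B##3 up a perfect fourth → E##4 (5 semitones).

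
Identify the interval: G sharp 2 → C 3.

G to C spans four letter names (G-A-B-C): a fourth.
A perfect fourth would be 5 semitones; G#2 to C3 is 4, one semitone narrower, so the interval is diminished.

diminished fourth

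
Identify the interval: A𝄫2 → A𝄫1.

P8

Descending from Abb2 to Abb1 is the same interval as ascending Abb1 to Abb2.
A to A is the same letter name, plus an octave — that makes it an octave of some quality.
Abb1 to Abb2 is 12 semitones, matching the perfect octave exactly, so the quality is perfect.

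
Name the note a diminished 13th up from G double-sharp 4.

E 6

Counting six letter names plus an octave up from G lands on E.
A diminished thirteenth is 19 semitones; 19 semitones up from G##4 gives E6.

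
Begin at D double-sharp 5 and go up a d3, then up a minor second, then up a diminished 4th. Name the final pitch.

A diminished third up from D##5 is F#5.
A minor second up from F#5 is G5.
Up a diminished fourth from G5: Cb6 (4 semitones up).

C flat 6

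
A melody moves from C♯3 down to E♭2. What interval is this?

Descending from C#3 to Eb2 is the same interval as ascending Eb2 to C#3.
E to C spans six letter names (E-F-G-A-B-C), so the interval is some kind of sixth.
The major sixth is 9 semitones; here we have 10, one semitone wider: augmented.

augmented sixth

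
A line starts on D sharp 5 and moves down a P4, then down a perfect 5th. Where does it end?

D sharp 4

Down a perfect fourth from D#5: A#4 (5 semitones down).
A perfect fifth down from A#4 is D#4.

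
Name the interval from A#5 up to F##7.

major 13th

A to F spans six letter names (A-B-C-D-E-F), plus an octave, so the interval is some kind of thirteenth.
A#5 to F##7 is 21 semitones, matching the major thirteenth exactly, so the quality is major.
(Equivalently, a compound major sixth: a major sixth plus an octave.)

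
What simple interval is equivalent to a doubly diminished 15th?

Take out an octave (7 from the number): 15 − 7 = 8.
Quality carries through unchanged, so the simple form is a doubly diminished octave.

doubly diminished 8th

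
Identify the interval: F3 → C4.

perfect 5th

F to C spans five letter names (F-G-A-B-C), so the interval is some kind of fifth.
Counting semitones, F3→C4 is 7, which is the perfect fifth.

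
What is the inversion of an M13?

minor 3rd

First reduce the compound major thirteenth to its simple form, a major sixth.
Inverted interval numbers add to nine, so a sixth pairs with a third (6 + 3 = 9).
And major becomes minor under inversion, so we get a minor third.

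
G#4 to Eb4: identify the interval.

Descending from G#4 to Eb4 is the same interval as ascending Eb4 to G#4.
E to G spans three letter names (E-F-G) — that makes it a third of some quality.
The major third is 4 semitones; here we have 5, one semitone wider: augmented.

augmented third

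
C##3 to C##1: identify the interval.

Descending from C##3 to C##1 is the same interval as ascending C##1 to C##3.
C to C is the same letter name, plus 2 octaves — that makes it a fifteenth of some quality.
The perfect fifteenth spans 24 semitones, and C##1 to C##3 is exactly 24 semitones — so this is a perfect fifteenth.
(Equivalently, a compound perfect octave: a perfect octave plus an octave.)

P15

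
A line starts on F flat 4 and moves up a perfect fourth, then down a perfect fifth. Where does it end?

Up a perfect fourth from Fb4: Bbb4 (5 semitones up).
A perfect fifth down from Bbb4 is Ebb4.

E double-flat 4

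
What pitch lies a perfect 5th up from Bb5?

Five letter names up from B: F.
A perfect fifth is 7 semitones; 7 semitones up from Bb5 gives F6.

F6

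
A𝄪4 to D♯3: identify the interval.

Descending from A##4 to D#3 is the same interval as ascending D#3 to A##4.
D to A spans five letter names (D-E-F-G-A), plus an octave: a twelfth.
The perfect twelfth is 19 semitones; here we have 20, one semitone wider: augmented.
(Equivalently, a compound augmented fifth: an augmented fifth plus an octave.)

augmented twelfth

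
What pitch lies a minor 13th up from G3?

Eb5

The thirteenth's letter: G up six letter names plus an octave → E.
Moving 20 semitones up from G3 (the size of a minor thirteenth) reaches Eb5.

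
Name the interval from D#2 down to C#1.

Descending from D#2 to C#1 is the same interval as ascending C#1 to D#2.
C to D spans two letter names (C-D), plus an octave, so the interval is some kind of ninth.
C#1 to D#2 is 14 semitones, matching the major ninth exactly, so the quality is major.
(Equivalently, a compound major second: a major second plus an octave.)

M9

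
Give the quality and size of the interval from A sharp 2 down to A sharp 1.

Descending from A#2 to A#1 is the same interval as ascending A#1 to A#2.
A to A is the same letter name, plus an octave — that makes it an octave of some quality.
A#1 to A#2 is 12 semitones, matching the perfect octave exactly, so the quality is perfect.

perfect 8th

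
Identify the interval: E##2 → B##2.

E to B spans five letter names (E-F-G-A-B), so the interval is some kind of fifth.
E##2 to B##2 is 7 semitones, matching the perfect fifth exactly, so the quality is perfect.

perfect 5th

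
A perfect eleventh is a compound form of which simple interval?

perfect fourth

Subtracting seven from the interval number removes an octave: 11 − 7 = 4.
Quality carries through unchanged, so the simple form is a perfect fourth.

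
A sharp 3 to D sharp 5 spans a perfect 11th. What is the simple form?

perfect 4th

Subtracting seven from the interval number removes an octave: 11 − 7 = 4.
So a perfect eleventh is an octave plus a perfect fourth. The quality is unchanged.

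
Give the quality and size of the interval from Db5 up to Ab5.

perfect fifth

D to A spans five letter names (D-E-F-G-A): a fifth.
Counting semitones, Db5→Ab5 is 7, which is the perfect fifth.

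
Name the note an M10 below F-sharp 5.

D 4

Three letters down from F (plus an octave) reaches D.
A major tenth spans 16 semitones, so from F#5 the target pitch is D4.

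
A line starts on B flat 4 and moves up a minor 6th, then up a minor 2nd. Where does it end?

Up a minor sixth from Bb4: Gb5 (8 semitones up).
A minor second up from Gb5 is Abb5.

A double-flat 5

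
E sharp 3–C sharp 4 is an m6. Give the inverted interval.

major 3rd

Inverted interval numbers add to nine, so a sixth pairs with a third (6 + 3 = 9).
The quality also flips — minor becomes major — giving a major third.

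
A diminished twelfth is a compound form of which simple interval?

Each octave removed subtracts seven from the number: 12 − 7 = 5.
Quality carries through unchanged, so the simple form is a diminished fifth.

d5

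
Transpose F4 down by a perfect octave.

For an octave the letter name doesn't change: still F, an octave down.
A perfect octave is 12 semitones; 12 semitones down from F4 gives F3.

F3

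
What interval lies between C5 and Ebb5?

C to E spans three letter names (C-D-E): a third.
A major third would be 4 semitones; C5 to Ebb5 is 2, two semitones narrower, so the interval is diminished.

diminished 3rd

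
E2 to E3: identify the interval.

E to E is the same letter name, plus an octave: an octave.
E2 to E3 is 12 semitones, matching the perfect octave exactly, so the quality is perfect.

perfect octave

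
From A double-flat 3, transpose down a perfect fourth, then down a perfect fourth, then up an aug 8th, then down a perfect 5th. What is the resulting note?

Down a perfect fourth from Abb3: Ebb3 (5 semitones down).
Ebb3 down a perfect fourth → Bbb2 (5 semitones).
Bbb2 up an augmented octave → Bb3 (13 semitones).
Bb3 down a perfect fifth → Eb3 (7 semitones).

E flat 3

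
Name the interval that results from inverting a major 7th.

Inverted interval numbers add to nine, so a seventh pairs with a second (7 + 2 = 9).
And major becomes minor under inversion, so we get a minor second.

minor 2nd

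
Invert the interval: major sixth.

Inverted interval numbers add to nine, so a sixth pairs with a third (6 + 3 = 9).
The quality also flips — major becomes minor — giving a minor third.

m3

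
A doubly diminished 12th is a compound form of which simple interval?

doubly diminished 5th

Subtracting seven from the interval number removes an octave: 12 − 7 = 5.
Quality carries through unchanged, so the simple form is a doubly diminished fifth.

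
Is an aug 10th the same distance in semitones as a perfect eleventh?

Both span 17 semitones: an augmented tenth and a perfect eleventh are the same chromatic distance.

Yes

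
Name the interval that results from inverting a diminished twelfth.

augmented fourth

First reduce the compound diminished twelfth to its simple form, a diminished fifth.
Inverted interval numbers add to nine, so a fifth pairs with a fourth (5 + 4 = 9).
Quality inverts too: diminished becomes augmented. That makes the inversion an augmented fourth.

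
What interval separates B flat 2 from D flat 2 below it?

Descending from Bb2 to Db2 is the same interval as ascending Db2 to Bb2.
D to B spans six letter names (D-E-F-G-A-B) — that makes it a sixth of some quality.
Counting semitones, Db2→Bb2 is 9, which is the major sixth.

major 6th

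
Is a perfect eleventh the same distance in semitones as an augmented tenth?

Yes

A perfect eleventh = 17 semitones = an augmented tenth; enharmonically equal.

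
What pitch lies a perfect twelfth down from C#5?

The twelfth's letter: C down five letter names plus an octave → F.
A perfect twelfth is 19 semitones; 19 semitones down from C#5 gives F#3.

F#3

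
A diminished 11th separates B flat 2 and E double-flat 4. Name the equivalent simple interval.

Subtracting seven from the interval number removes an octave: 11 − 7 = 4.
That makes a diminished eleventh a compound diminished fourth — an octave plus a diminished fourth.

diminished 4th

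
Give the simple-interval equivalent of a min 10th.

Each octave removed subtracts seven from the number: 10 − 7 = 3.
So a minor tenth is an octave plus a minor third. The quality is unchanged.

minor third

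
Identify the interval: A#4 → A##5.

augmented octave

A to A is the same letter name, plus an octave, so the interval is some kind of octave.
A#4 to A##5 spans 13 semitones — one semitone wider than the perfect octave (12) — giving an augmented octave.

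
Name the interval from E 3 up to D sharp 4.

M7

E to D spans seven letter names (E-F-G-A-B-C-D), so the interval is some kind of seventh.
The major seventh spans 11 semitones, and E3 to D#4 is exactly 11 semitones — so this is a major seventh.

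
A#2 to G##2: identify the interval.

m2

Descending from A#2 to G##2 is the same interval as ascending G##2 to A#2.
G to A spans two letter names (G-A): a second.
G##2 to A#2 is 1 semitone, a half step short of the major second (2), so this is minor.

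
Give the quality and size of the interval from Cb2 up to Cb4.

perfect 15th

C to C is the same letter name, plus 2 octaves, so the interval is some kind of fifteenth.
The perfect fifteenth spans 24 semitones, and Cb2 to Cb4 is exactly 24 semitones — so this is a perfect fifteenth.
(Equivalently, a compound perfect octave: a perfect octave plus an octave.)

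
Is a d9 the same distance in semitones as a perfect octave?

Yes

Both span 12 semitones: a diminished ninth and a perfect octave are the same chromatic distance.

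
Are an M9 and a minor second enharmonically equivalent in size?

A major ninth spans 14 semitones; a minor second spans 1 semitone. They differ by 13.

No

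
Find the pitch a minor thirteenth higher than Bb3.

Gb5

Six letters up from B (plus an octave) reaches G.
A minor thirteenth spans 20 semitones, so from Bb3 the target pitch is Gb5.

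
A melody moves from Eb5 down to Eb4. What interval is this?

Descending from Eb5 to Eb4 is the same interval as ascending Eb4 to Eb5.
E to E is the same letter name, plus an octave, so the interval is some kind of octave.
The perfect octave spans 12 semitones, and Eb4 to Eb5 is exactly 12 semitones — so this is a perfect octave.

perfect octave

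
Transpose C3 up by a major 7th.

Counting seven letter names up from C lands on B.
A major seventh is 11 semitones; 11 semitones up from C3 gives B3.

B3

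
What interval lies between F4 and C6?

F to C spans five letter names (F-G-A-B-C), plus an octave — that makes it a twelfth of some quality.
Counting semitones, F4→C6 is 19, which is the perfect twelfth.
(Equivalently, a compound perfect fifth: a perfect fifth plus an octave.)

perfect twelfth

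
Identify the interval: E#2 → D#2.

Descending from E#2 to D#2 is the same interval as ascending D#2 to E#2.
D to E spans two letter names (D-E) — that makes it a second of some quality.
Counting semitones, D#2→E#2 is 2, which is the major second.

M2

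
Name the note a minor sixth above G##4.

E#5

The sixth takes the letter from G up to E.
Moving 8 semitones up from G##4 (the size of a minor sixth) reaches E#5.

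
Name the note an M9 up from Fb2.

The ninth's letter: F up two letter names plus an octave → G.
Moving 14 semitones up from Fb2 (the size of a major ninth) reaches Gb3.

Gb3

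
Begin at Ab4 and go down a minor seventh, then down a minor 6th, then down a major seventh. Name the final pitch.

Down a minor seventh from Ab4: Bb3 (10 semitones down).
Bb3 down a minor sixth → D3 (8 semitones).
Down a major seventh from D3: Eb2 (11 semitones down).

Eb2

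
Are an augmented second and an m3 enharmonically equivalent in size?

An augmented second = 3 semitones = a minor third; enharmonically equal.

Yes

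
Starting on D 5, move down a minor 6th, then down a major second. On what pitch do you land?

D5 down a minor sixth → F#4 (8 semitones).
A major second down from F#4 is E4.

E 4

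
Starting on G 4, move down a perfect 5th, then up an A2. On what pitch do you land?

D sharp 4

A perfect fifth down from G4 is C4.
C4 up an augmented second → D#4 (3 semitones).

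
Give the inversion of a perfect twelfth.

perfect fourth

First reduce the compound perfect twelfth to its simple form, a perfect fifth.
Interval numbers invert to sum to nine: 5 + 4 = 9, so a fifth inverts to a fourth.
Quality inverts too: perfect stays perfect. That makes the inversion a perfect fourth.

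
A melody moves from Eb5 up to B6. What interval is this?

augmented twelfth

E to B spans five letter names (E-F-G-A-B), plus an octave — that makes it a twelfth of some quality.
Eb5 to B6 spans 20 semitones — one semitone wider than the perfect twelfth (19) — giving an augmented twelfth.
(Equivalently, a compound augmented fifth: an augmented fifth plus an octave.)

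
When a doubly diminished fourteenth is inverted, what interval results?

First reduce the compound doubly diminished fourteenth to its simple form, a doubly diminished seventh.
Inverted interval numbers add to nine, so a seventh pairs with a second (7 + 2 = 9).
And doubly diminished becomes doubly augmented under inversion, so we get a doubly augmented second.

doubly augmented 2nd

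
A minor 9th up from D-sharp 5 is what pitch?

E 6

Counting two letter names plus an octave up from D lands on E.
Moving 13 semitones up from D#5 (the size of a minor ninth) reaches E6.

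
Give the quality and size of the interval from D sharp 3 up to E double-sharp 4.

D to E spans two letter names (D-E), plus an octave: a ninth.
The major ninth is 14 semitones; here we have 15, one semitone wider: augmented.
(Equivalently, a compound augmented second: an augmented second plus an octave.)

augmented 9th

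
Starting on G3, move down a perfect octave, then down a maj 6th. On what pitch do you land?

A perfect octave down from G3 is G2.
A major sixth down from G2 is Bb1.

Bb1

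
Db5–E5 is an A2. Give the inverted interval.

diminished seventh

Inverted interval numbers add to nine, so a second pairs with a seventh (2 + 7 = 9).
The quality also flips — augmented becomes diminished — giving a diminished seventh.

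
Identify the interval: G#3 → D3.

augmented fourth

Descending from G#3 to D3 is the same interval as ascending D3 to G#3.
D to G spans four letter names (D-E-F-G), so the interval is some kind of fourth.
A perfect fourth would be 5 semitones; D3 to G#3 is 6, one semitone wider, so the interval is augmented.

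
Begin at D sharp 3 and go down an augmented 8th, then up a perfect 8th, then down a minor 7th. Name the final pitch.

Down an augmented octave from D#3: D2 (13 semitones down).
D2 up a perfect octave → D3 (12 semitones).
A minor seventh down from D3 is E2.

E 2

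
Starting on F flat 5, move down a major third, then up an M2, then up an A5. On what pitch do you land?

B flat 5

Down a major third from Fb5: Dbb5 (4 semitones down).
Dbb5 up a major second → Ebb5 (2 semitones).
Up an augmented fifth from Ebb5: Bb5 (8 semitones up).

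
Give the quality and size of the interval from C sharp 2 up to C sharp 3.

perfect 8th

C to C is the same letter name, plus an octave — that makes it an octave of some quality.
Counting semitones, C#2→C#3 is 12, which is the perfect octave.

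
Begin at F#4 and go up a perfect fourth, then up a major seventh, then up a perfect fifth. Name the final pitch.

E#6

Up a perfect fourth from F#4: B4 (5 semitones up).
A major seventh up from B4 is A#5.
Up a perfect fifth from A#5: E#6 (7 semitones up).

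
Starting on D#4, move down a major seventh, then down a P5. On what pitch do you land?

A2

A major seventh down from D#4 is E3.
A perfect fifth down from E3 is A2.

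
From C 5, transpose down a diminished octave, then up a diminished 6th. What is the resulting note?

A flat 4

C5 down a diminished octave → C#4 (11 semitones).
C#4 up a diminished sixth → Ab4 (7 semitones).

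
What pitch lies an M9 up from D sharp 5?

E sharp 6

Counting two letter names plus an octave up from D lands on E.
Moving 14 semitones up from D#5 (the size of a major ninth) reaches E#6.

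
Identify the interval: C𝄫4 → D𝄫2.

minor 14th

Descending from Cbb4 to Dbb2 is the same interval as ascending Dbb2 to Cbb4.
D to C spans seven letter names (D-E-F-G-A-B-C), plus an octave — that makes it a fourteenth of some quality.
Dbb2 to Cbb4 is 22 semitones, a half step short of the major fourteenth (23), so this is minor.
(Equivalently, a compound minor seventh: a minor seventh plus an octave.)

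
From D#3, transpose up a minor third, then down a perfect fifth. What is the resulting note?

Up a minor third from D#3: F#3 (3 semitones up).
A perfect fifth down from F#3 is B2.

B2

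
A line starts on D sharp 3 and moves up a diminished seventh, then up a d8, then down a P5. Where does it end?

Up a diminished seventh from D#3: C4 (9 semitones up).
Up a diminished octave from C4: Cb5 (11 semitones up).
Down a perfect fifth from Cb5: Fb4 (7 semitones down).

F flat 4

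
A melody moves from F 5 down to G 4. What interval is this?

Descending from F5 to G4 is the same interval as ascending G4 to F5.
G to F spans seven letter names (G-A-B-C-D-E-F), so the interval is some kind of seventh.
A major seventh would be 11 semitones, but G4 to F5 is 10 — one semitone narrower, making it a minor seventh.

minor seventh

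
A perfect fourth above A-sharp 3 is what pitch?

D-sharp 4

Four letter names up from A: D.
A perfect fourth is 5 semitones; 5 semitones up from A#3 gives D#4.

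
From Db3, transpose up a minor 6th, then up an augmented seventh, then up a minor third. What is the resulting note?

Up a minor sixth from Db3: Bbb3 (8 semitones up).
Up an augmented seventh from Bbb3: A4 (12 semitones up).
Up a minor third from A4: C5 (3 semitones up).

C5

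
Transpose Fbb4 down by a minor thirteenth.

Counting six letter names plus an octave down from F lands on A.
Moving 20 semitones down from Fbb4 (the size of a minor thirteenth) reaches Abb2.

Abb2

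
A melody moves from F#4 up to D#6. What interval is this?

M13

F to D spans six letter names (F-G-A-B-C-D), plus an octave, so the interval is some kind of thirteenth.
F#4 to D#6 is 21 semitones, matching the major thirteenth exactly, so the quality is major.
(Equivalently, a compound major sixth: a major sixth plus an octave.)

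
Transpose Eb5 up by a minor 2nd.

Fb5

The second takes the letter from E up to F.
Moving 1 semitone up from Eb5 (the size of a minor second) reaches Fb5.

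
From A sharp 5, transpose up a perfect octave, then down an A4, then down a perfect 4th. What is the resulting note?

B 5

A perfect octave up from A#5 is A#6.
A#6 down an augmented fourth → E6 (6 semitones).
A perfect fourth down from E6 is B5.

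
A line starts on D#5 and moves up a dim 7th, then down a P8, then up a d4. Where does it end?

A diminished seventh up from D#5 is C6.
Down a perfect octave from C6: C5 (12 semitones down).
C5 up a diminished fourth → Fb5 (4 semitones).

Fb5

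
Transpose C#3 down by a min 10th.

A#1

The tenth's letter: C down three letter names plus an octave → A.
Moving 15 semitones down from C#3 (the size of a minor tenth) reaches A#1.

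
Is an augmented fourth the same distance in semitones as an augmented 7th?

An augmented fourth spans 6 semitones; an augmented seventh spans 12 semitones. They differ by 6.

No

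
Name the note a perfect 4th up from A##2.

The fourth takes the letter from A up to D.
A perfect fourth spans 5 semitones, so from A##2 the target pitch is D##3.

D##3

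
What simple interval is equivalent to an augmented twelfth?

Take out an octave (7 from the number): 12 − 7 = 5.
Quality carries through unchanged, so the simple form is an augmented fifth.

augmented fifth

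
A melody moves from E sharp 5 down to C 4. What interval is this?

Descending from E#5 to C4 is the same interval as ascending C4 to E#5.
C to E spans three letter names (C-D-E), plus an octave, so the interval is some kind of tenth.
The major tenth is 16 semitones; here we have 17, one semitone wider: augmented.
(Equivalently, a compound augmented third: an augmented third plus an octave.)

A10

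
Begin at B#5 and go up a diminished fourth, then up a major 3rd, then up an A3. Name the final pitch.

B#5 up a diminished fourth → E6 (4 semitones).
E6 up a major third → G#6 (4 semitones).
An augmented third up from G#6 is B##6.

B##6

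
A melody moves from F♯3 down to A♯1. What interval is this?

minor 13th

Descending from F#3 to A#1 is the same interval as ascending A#1 to F#3.
A to F spans six letter names (A-B-C-D-E-F), plus an octave — that makes it a thirteenth of some quality.
A#1 to F#3 is 20 semitones, a half step short of the major thirteenth (21), so this is minor.
(Equivalently, a compound minor sixth: a minor sixth plus an octave.)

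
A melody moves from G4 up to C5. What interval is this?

G to C spans four letter names (G-A-B-C), so the interval is some kind of fourth.
The perfect fourth spans 5 semitones, and G4 to C5 is exactly 5 semitones — so this is a perfect fourth.

perfect fourth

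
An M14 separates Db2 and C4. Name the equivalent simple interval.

Each octave removed subtracts seven from the number: 14 − 7 = 7.
That makes a major fourteenth a compound major seventh — an octave plus a major seventh.

major seventh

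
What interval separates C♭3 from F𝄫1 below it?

Descending from Cb3 to Fbb1 is the same interval as ascending Fbb1 to Cb3.
F to C spans five letter names (F-G-A-B-C), plus an octave: a twelfth.
The perfect twelfth is 19 semitones; here we have 20, one semitone wider: augmented.
(Equivalently, a compound augmented fifth: an augmented fifth plus an octave.)

augmented twelfth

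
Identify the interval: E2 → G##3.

augmented 10th

E to G spans three letter names (E-F-G), plus an octave, so the interval is some kind of tenth.
A major tenth would be 16 semitones; E2 to G##3 is 17, one semitone wider, so the interval is augmented.
(Equivalently, a compound augmented third: an augmented third plus an octave.)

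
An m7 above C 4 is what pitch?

Seven letter names up from C: B.
A minor seventh is 10 semitones; 10 semitones up from C4 gives Bb4.

B-flat 4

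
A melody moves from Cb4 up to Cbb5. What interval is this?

C to C is the same letter name, plus an octave, so the interval is some kind of octave.
A perfect octave would be 12 semitones; Cb4 to Cbb5 is 11, one semitone narrower, so the interval is diminished.

diminished octave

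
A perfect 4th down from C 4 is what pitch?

Four letter names down from C: G.
Moving 5 semitones down from C4 (the size of a perfect fourth) reaches G3.

G 3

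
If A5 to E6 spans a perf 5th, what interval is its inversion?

The rule of nine gives the new number: 9 − 5 = 4, so a fifth becomes a fourth.
And perfect stays perfect under inversion, so we get a perfect fourth.

perfect fourth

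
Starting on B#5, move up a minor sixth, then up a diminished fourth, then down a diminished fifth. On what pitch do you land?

F#6

A minor sixth up from B#5 is G#6.
G#6 up a diminished fourth → C7 (4 semitones).
A diminished fifth down from C7 is F#6.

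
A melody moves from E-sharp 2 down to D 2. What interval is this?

augmented second

Descending from E#2 to D2 is the same interval as ascending D2 to E#2.
D to E spans two letter names (D-E): a second.
A major second would be 2 semitones; D2 to E#2 is 3, one semitone wider, so the interval is augmented.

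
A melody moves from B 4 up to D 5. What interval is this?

minor 3rd

B to D spans three letter names (B-C-D): a third.
At 3 semitones, B4→D5 falls one short of a major third: minor.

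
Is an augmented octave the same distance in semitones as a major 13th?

An augmented octave is 13 semitones but a major thirteenth is 21 semitones — different sizes.

No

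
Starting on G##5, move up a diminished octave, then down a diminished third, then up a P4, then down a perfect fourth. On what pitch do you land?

Up a diminished octave from G##5: G#6 (11 semitones up).
Down a diminished third from G#6: E##6 (2 semitones down).
Up a perfect fourth from E##6: A##6 (5 semitones up).
A perfect fourth down from A##6 is E##6.

E##6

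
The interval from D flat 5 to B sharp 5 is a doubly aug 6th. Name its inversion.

The rule of nine gives the new number: 9 − 6 = 3, so a sixth becomes a third.
And doubly augmented becomes doubly diminished under inversion, so we get a doubly diminished third.

doubly diminished third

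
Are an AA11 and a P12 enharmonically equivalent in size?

Both span 19 semitones: a doubly augmented eleventh and a perfect twelfth are the same chromatic distance.

Yes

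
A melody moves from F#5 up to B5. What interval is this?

F to B spans four letter names (F-G-A-B), so the interval is some kind of fourth.
Counting semitones, F#5→B5 is 5, which is the perfect fourth.

perfect fourth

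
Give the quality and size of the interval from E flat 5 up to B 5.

augmented fifth

E to B spans five letter names (E-F-G-A-B): a fifth.
A perfect fifth would be 7 semitones; Eb5 to B5 is 8, one semitone wider, so the interval is augmented.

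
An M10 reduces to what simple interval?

Subtracting seven from the interval number removes an octave: 10 − 7 = 3.
That makes a major tenth a compound major third — an octave plus a major third.

major 3rd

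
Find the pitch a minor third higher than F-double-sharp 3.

A-sharp 3

Three letter names up from F: A.
Moving 3 semitones up from F##3 (the size of a minor third) reaches A#3.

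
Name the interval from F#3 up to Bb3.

F to B spans four letter names (F-G-A-B), so the interval is some kind of fourth.
F#3 to Bb3 spans 4 semitones — one semitone narrower than the perfect fourth (5) — giving a diminished fourth.

diminished fourth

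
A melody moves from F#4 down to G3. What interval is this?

major seventh

Descending from F#4 to G3 is the same interval as ascending G3 to F#4.
G to F spans seven letter names (G-A-B-C-D-E-F): a seventh.
G3 to F#4 is 11 semitones, matching the major seventh exactly, so the quality is major.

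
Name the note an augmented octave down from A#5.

A4

For an octave the letter name doesn't change: still A, an octave down.
An augmented octave is 13 semitones; 13 semitones down from A#5 gives A4.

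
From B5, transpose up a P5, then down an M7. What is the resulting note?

A perfect fifth up from B5 is F#6.
F#6 down a major seventh → G5 (11 semitones).

G5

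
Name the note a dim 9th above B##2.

The ninth's letter: B up two letter names plus an octave → C.
Moving 12 semitones up from B##2 (the size of a diminished ninth) reaches C#4.

C#4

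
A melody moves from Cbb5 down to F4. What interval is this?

doubly diminished 5th

Descending from Cbb5 to F4 is the same interval as ascending F4 to Cbb5.
F to C spans five letter names (F-G-A-B-C) — that makes it a fifth of some quality.
A perfect fifth would be 7 semitones; F4 to Cbb5 is 5, two semitones narrower, so the interval is doubly diminished.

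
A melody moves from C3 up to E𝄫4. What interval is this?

d10

C to E spans three letter names (C-D-E), plus an octave, so the interval is some kind of tenth.
The major tenth is 16 semitones; here we have 14, two semitones narrower: diminished.
(Equivalently, a compound diminished third: a diminished third plus an octave.)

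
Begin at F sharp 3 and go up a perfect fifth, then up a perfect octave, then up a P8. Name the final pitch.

F#3 up a perfect fifth → C#4 (7 semitones).
C#4 up a perfect octave → C#5 (12 semitones).
Up a perfect octave from C#5: C#6 (12 semitones up).

C sharp 6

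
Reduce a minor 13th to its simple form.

minor 6th

Take out an octave (7 from the number): 13 − 7 = 6.
Quality carries through unchanged, so the simple form is a minor sixth.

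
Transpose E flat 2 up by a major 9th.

The ninth's letter: E up two letter names plus an octave → F.
Moving 14 semitones up from Eb2 (the size of a major ninth) reaches F3.

F 3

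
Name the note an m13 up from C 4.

Six letters up from C (plus an octave) reaches A.
A minor thirteenth spans 20 semitones, so from C4 the target pitch is Ab5.

A flat 5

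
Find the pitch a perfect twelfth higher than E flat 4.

B flat 5

The twelfth's letter: E up five letter names plus an octave → B.
A perfect twelfth spans 19 semitones, so from Eb4 the target pitch is Bb5.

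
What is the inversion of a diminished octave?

A1

Inverted interval numbers add to nine, so an octave pairs with a unison (8 + 1 = 9).
The quality also flips — diminished becomes augmented — giving an augmented unison.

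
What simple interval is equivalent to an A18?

augmented 4th

Subtracting seven from the interval number removes an octave: 18 − 14 = 4.
So an augmented eighteenth is 2 octaves plus an augmented fourth. The quality is unchanged.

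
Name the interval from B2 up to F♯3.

perfect fifth

B to F spans five letter names (B-C-D-E-F), so the interval is some kind of fifth.
The perfect fifth spans 7 semitones, and B2 to F#3 is exactly 7 semitones — so this is a perfect fifth.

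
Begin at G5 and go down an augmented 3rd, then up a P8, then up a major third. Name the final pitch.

Down an augmented third from G5: Ebb5 (5 semitones down).
Up a perfect octave from Ebb5: Ebb6 (12 semitones up).
A major third up from Ebb6 is Gb6.

Gb6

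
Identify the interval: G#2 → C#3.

G to C spans four letter names (G-A-B-C): a fourth.
The perfect fourth spans 5 semitones, and G#2 to C#3 is exactly 5 semitones — so this is a perfect fourth.

perfect fourth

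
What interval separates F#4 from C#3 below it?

Descending from F#4 to C#3 is the same interval as ascending C#3 to F#4.
C to F spans four letter names (C-D-E-F), plus an octave: an eleventh.
C#3 to F#4 is 17 semitones, matching the perfect eleventh exactly, so the quality is perfect.
(Equivalently, a compound perfect fourth: a perfect fourth plus an octave.)

perfect eleventh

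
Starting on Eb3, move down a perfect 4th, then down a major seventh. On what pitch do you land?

Eb3 down a perfect fourth → Bb2 (5 semitones).
Bb2 down a major seventh → Cb2 (11 semitones).

Cb2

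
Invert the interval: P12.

perfect 4th

First reduce the compound perfect twelfth to its simple form, a perfect fifth.
The rule of nine gives the new number: 9 − 5 = 4, so a fifth becomes a fourth.
And perfect stays perfect under inversion, so we get a perfect fourth.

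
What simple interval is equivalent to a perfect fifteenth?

Take out an octave (7 from the number): 15 − 7 = 8.
So a perfect fifteenth is an octave plus a perfect octave. The quality is unchanged.

perfect octave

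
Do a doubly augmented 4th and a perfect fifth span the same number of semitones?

Both span 7 semitones: a doubly augmented fourth and a perfect fifth are the same chromatic distance.

Yes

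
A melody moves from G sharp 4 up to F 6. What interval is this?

G to F spans seven letter names (G-A-B-C-D-E-F), plus an octave — that makes it a fourteenth of some quality.
A major fourteenth would be 23 semitones; G#4 to F6 is 21, two semitones narrower, so the interval is diminished.
(Equivalently, a compound diminished seventh: a diminished seventh plus an octave.)

diminished fourteenth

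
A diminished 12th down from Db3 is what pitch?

The twelfth's letter: D down five letter names plus an octave → G.
Moving 18 semitones down from Db3 (the size of a diminished twelfth) reaches G1.

G1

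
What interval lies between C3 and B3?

C to B spans seven letter names (C-D-E-F-G-A-B): a seventh.
C3 to B3 is 11 semitones, matching the major seventh exactly, so the quality is major.

major 7th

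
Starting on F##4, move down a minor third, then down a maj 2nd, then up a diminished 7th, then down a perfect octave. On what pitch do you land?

F##4 down a minor third → D##4 (3 semitones).
D##4 down a major second → C##4 (2 semitones).
Up a diminished seventh from C##4: B4 (9 semitones up).
Down a perfect octave from B4: B3 (12 semitones down).

B3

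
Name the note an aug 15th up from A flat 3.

A 5

A fifteenth keeps the letter name A, two octaves up from A.
Moving 25 semitones up from Ab3 (the size of an augmented fifteenth) reaches A5.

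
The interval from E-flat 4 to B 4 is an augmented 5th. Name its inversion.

Interval numbers invert to sum to nine: 5 + 4 = 9, so a fifth inverts to a fourth.
And augmented becomes diminished under inversion, so we get a diminished fourth.

d4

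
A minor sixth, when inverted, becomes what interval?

Interval numbers invert to sum to nine: 6 + 3 = 9, so a sixth inverts to a third.
And minor becomes major under inversion, so we get a major third.

M3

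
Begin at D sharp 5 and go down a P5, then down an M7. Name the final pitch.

D#5 down a perfect fifth → G#4 (7 semitones).
G#4 down a major seventh → A3 (11 semitones).

A 3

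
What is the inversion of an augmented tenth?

First reduce the compound augmented tenth to its simple form, an augmented third.
The rule of nine gives the new number: 9 − 3 = 6, so a third becomes a sixth.
The quality also flips — augmented becomes diminished — giving a diminished sixth.

diminished 6th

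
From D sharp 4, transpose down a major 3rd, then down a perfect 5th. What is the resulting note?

A major third down from D#4 is B3.
A perfect fifth down from B3 is E3.

E 3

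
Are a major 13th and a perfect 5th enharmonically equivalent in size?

A major thirteenth spans 21 semitones; a perfect fifth spans 7 semitones. They differ by 14.

No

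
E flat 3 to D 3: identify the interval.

minor second

Descending from Eb3 to D3 is the same interval as ascending D3 to Eb3.
D to E spans two letter names (D-E): a second.
At 1 semitone, D3→Eb3 falls one short of a major second: minor.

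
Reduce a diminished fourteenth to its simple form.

Subtracting seven from the interval number removes an octave: 14 − 7 = 7.
So a diminished fourteenth is an octave plus a diminished seventh. The quality is unchanged.

diminished 7th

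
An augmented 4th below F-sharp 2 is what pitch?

Four letter names down from F: C.
An augmented fourth spans 6 semitones, so from F#2 the target pitch is C2.

C 2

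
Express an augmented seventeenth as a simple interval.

augmented 3rd

Each octave removed subtracts seven from the number: 17 − 14 = 3.
Quality carries through unchanged, so the simple form is an augmented third.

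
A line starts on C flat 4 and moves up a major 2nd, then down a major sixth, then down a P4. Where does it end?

C flat 3

A major second up from Cb4 is Db4.
Db4 down a major sixth → Fb3 (9 semitones).
Fb3 down a perfect fourth → Cb3 (5 semitones).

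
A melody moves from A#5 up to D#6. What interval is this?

perfect 4th

A to D spans four letter names (A-B-C-D), so the interval is some kind of fourth.
A#5 to D#6 is 5 semitones, matching the perfect fourth exactly, so the quality is perfect.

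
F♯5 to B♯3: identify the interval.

Descending from F#5 to B#3 is the same interval as ascending B#3 to F#5.
B to F spans five letter names (B-C-D-E-F), plus an octave — that makes it a twelfth of some quality.
The perfect twelfth is 19 semitones; here we have 18, one semitone narrower: diminished.
(Equivalently, a compound diminished fifth: a diminished fifth plus an octave.)

d12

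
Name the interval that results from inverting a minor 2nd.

The rule of nine gives the new number: 9 − 2 = 7, so a second becomes a seventh.
Quality inverts too: minor becomes major. That makes the inversion a major seventh.

M7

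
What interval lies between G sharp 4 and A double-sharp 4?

augmented second

G to A spans two letter names (G-A) — that makes it a second of some quality.
A major second would be 2 semitones; G#4 to A##4 is 3, one semitone wider, so the interval is augmented.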